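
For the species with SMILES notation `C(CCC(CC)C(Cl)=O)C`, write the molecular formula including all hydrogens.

C8H15ClO

Heavy atoms from the SMILES: 8 C, 1 Cl, 1 O.
Implicit hydrogens by atom environment:
  4 × C: 2 H each → 8
  2 × C: 3 H each → 6
  1 × C: 1 H
  1 × C: no H
  1 × Cl: no H
  1 × O: no H
  Total hydrogens = 15.
Molecular formula: C8H15ClO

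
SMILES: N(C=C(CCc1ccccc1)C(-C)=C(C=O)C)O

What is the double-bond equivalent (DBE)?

Molecular formula from the SMILES: C15H19NO2.
DoU = (2C + 2 + N − H − X)/2 = (2·15 + 2 + 1 − 19 − 0)/2 = 14/2 = 7.
(Structurally: 1 ring(s) + 6 π bond(s) = 7.)

7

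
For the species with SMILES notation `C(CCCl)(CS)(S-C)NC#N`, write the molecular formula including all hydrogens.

Heavy atoms from the SMILES: 6 C, 1 Cl, 2 N, 2 S.
Implicit hydrogens by atom environment:
  3 × C: 2 H each → 6
  2 × C: no H
  1 × C: 3 H
  1 × Cl: no H
  1 × N: 1 H
  1 × N: no H
  1 × S: 1 H
  1 × S: no H
  Total hydrogens = 11.
Molecular formula: C6H11ClN2S2

C6H11ClN2S2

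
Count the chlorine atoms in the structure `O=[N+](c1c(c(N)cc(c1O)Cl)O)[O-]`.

1

The symbol for chlorine appears 1 time in the SMILES.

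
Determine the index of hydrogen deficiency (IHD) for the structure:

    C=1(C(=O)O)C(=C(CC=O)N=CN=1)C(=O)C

7

Molecular formula from the SMILES: C9H8N2O4.
DoU = (2C + 2 + N − H − X)/2 = (2·9 + 2 + 2 − 8 − 0)/2 = 14/2 = 7.
(Structurally: 1 ring(s) + 6 π bond(s) = 7.)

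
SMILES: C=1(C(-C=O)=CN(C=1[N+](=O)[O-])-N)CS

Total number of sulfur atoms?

1

The symbol for sulfur appears 1 time in the SMILES.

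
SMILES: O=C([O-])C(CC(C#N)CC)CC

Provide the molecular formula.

C9H14NO2-

Heavy atoms from the SMILES: 9 C, 1 N, 2 O.
Implicit hydrogens by atom environment:
  3 × C: 2 H each → 6
  2 × C: 3 H each → 6
  2 × C: 1 H each → 2
  2 × C: no H
  1 × N: no H
  1 × O: no H
  1 × O (charge -1): no H
  Total hydrogens = 14.
Net charge -1.
Molecular formula: C9H14NO2-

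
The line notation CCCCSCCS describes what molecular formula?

Heavy atoms from the SMILES: 6 C, 2 S.
Implicit hydrogens by atom environment:
  5 × C: 2 H each → 10
  1 × C: 3 H
  1 × S: 1 H
  1 × S: no H
  Total hydrogens = 14.
Molecular formula: C6H14S2

C6H14S2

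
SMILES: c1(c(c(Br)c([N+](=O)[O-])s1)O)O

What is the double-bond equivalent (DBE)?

4

Molecular formula from the SMILES: C4H2BrNO4S.
DoU = (2C + 2 + N − H − X)/2 = (2·4 + 2 + 1 − 2 − 1)/2 = 8/2 = 4.
(Structurally: 1 ring(s) + 3 π bond(s) = 4.)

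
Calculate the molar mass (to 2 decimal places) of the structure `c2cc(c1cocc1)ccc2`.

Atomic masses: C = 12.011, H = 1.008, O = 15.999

144.17

Molecular formula: C10H8O.
M = 10×12.011 + 8×1.008 + 1×15.999 = 144.17 g/mol.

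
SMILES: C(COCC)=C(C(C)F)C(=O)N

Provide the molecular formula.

C8H14FNO2

Heavy atoms from the SMILES: 8 C, 1 F, 1 N, 2 O.
Implicit hydrogens by atom environment:
  2 × C: 3 H each → 6
  2 × C: 2 H each → 4
  2 × C: 1 H each → 2
  2 × C: no H
  2 × O: no H
  1 × F: no H
  1 × N: 2 H
  Total hydrogens = 14.
Molecular formula: C8H14FNO2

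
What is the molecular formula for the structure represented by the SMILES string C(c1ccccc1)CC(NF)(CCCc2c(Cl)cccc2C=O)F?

Heavy atoms from the SMILES: 19 C, 1 Cl, 2 F, 1 N, 1 O.
Implicit hydrogens by atom environment:
  8 × C (aromatic): 1 H each → 8
  5 × C: 2 H each → 10
  4 × C (aromatic): no H
  2 × F: no H
  1 × C: 1 H
  1 × C: no H
  1 × Cl: no H
  1 × N: 1 H
  1 × O: no H
  Total hydrogens = 20.
Molecular formula: C19H20ClF2NO

C19H20ClF2NO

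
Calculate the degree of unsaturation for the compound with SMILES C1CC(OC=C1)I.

2

Molecular formula from the SMILES: C5H7IO.
DoU = (2C + 2 + N − H − X)/2 = (2·5 + 2 + 0 − 7 − 1)/2 = 4/2 = 2.
(Structurally: 1 ring(s) + 1 π bond(s) = 2.)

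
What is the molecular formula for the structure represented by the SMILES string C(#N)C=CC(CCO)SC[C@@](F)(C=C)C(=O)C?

Heavy atoms from the SMILES: 12 C, 1 F, 1 N, 2 O, 1 S.
Implicit hydrogens by atom environment:
  4 × C: 2 H each → 8
  4 × C: 1 H each → 4
  3 × C: no H
  1 × C: 3 H
  1 × F: no H
  1 × N: no H
  1 × O: 1 H
  1 × O: no H
  1 × S: no H
  Total hydrogens = 16.
Molecular formula: C12H16FNO2S

C12H16FNO2S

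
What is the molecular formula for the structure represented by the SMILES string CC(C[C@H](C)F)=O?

Heavy atoms from the SMILES: 5 C, 1 F, 1 O.
Implicit hydrogens by atom environment:
  2 × C: 3 H each → 6
  1 × C: 2 H
  1 × C: 1 H
  1 × C: no H
  1 × F: no H
  1 × O: no H
  Total hydrogens = 9.
Molecular formula: C5H9FO

C5H9FO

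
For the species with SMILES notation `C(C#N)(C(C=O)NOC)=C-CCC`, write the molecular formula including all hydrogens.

Heavy atoms from the SMILES: 9 C, 2 N, 2 O.
Implicit hydrogens by atom environment:
  3 × C: 1 H each → 3
  2 × C: 3 H each → 6
  2 × C: 2 H each → 4
  2 × C: no H
  2 × O: no H
  1 × N: 1 H
  1 × N: no H
  Total hydrogens = 14.
Molecular formula: C9H14N2O2

C9H14N2O2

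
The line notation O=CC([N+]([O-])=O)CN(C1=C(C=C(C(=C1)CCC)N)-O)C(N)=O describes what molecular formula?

C13H18N4O5

Heavy atoms from the SMILES: 13 C, 4 N, 5 O.
Implicit hydrogens by atom environment:
  4 × C (aromatic): no H
  3 × C: 2 H each → 6
  3 × O: no H
  2 × C (aromatic): 1 H each → 2
  2 × C: 1 H each → 2
  2 × N: 2 H each → 4
  1 × C: 3 H
  1 × C: no H
  1 × N: no H
  1 × N (charge +1): no H
  1 × O: 1 H
  1 × O (charge -1): no H
  Total hydrogens = 18.
Molecular formula: C13H18N4O5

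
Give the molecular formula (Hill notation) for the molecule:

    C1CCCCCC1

C7H14

Heavy atoms from the SMILES: 7 C.
Implicit hydrogens by atom environment:
  7 × C: 2 H each → 14
  Total hydrogens = 14.
Molecular formula: C7H14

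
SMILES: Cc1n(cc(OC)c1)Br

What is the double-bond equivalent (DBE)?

3

Molecular formula from the SMILES: C6H8BrNO.
DoU = (2C + 2 + N − H − X)/2 = (2·6 + 2 + 1 − 8 − 1)/2 = 6/2 = 3.
(Structurally: 1 ring(s) + 2 π bond(s) = 3.)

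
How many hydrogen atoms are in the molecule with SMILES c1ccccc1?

Hydrogens are implicit in SMILES; fill each atom to its normal valence:
  6 × C (aromatic): 1 H each → 6
  Total hydrogens = 6.

6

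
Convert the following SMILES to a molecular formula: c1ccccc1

C6H6

Heavy atoms from the SMILES: 6 C.
Implicit hydrogens by atom environment:
  6 × C (aromatic): 1 H each → 6
  Total hydrogens = 6.
Molecular formula: C6H6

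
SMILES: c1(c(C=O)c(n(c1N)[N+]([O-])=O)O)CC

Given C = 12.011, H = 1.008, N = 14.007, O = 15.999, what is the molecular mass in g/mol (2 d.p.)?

199.17

Molecular formula: C7H9N3O4.
M = 7×12.011 + 9×1.008 + 3×14.007 + 4×15.999 = 199.17 g/mol.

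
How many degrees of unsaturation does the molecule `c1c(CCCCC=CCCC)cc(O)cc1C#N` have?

Molecular formula from the SMILES: C16H21NO.
DoU = (2C + 2 + N − H − X)/2 = (2·16 + 2 + 1 − 21 − 0)/2 = 14/2 = 7.
(Structurally: 1 ring(s) + 6 π bond(s) = 7.)

7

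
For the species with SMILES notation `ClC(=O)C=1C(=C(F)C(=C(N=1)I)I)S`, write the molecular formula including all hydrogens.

C6HClFI2NOS

Heavy atoms from the SMILES: 6 C, 1 Cl, 1 F, 2 I, 1 N, 1 O, 1 S.
Implicit hydrogens by atom environment:
  5 × C (aromatic): no H
  2 × I: no H
  1 × C: no H
  1 × Cl: no H
  1 × F: no H
  1 × N (aromatic): no H
  1 × O: no H
  1 × S: 1 H
  Total hydrogens = 1.
Molecular formula: C6HClFI2NOS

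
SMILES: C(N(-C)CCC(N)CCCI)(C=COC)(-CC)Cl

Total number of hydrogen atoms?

Hydrogens are implicit in SMILES; fill each atom to its normal valence:
  6 × C: 2 H each → 12
  3 × C: 3 H each → 9
  3 × C: 1 H each → 3
  1 × C: no H
  1 × Cl: no H
  1 × I: no H
  1 × N: 2 H
  1 × N: no H
  1 × O: no H
  Total hydrogens = 26.

26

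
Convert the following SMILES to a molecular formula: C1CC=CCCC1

C7H12

Heavy atoms from the SMILES: 7 C.
Implicit hydrogens by atom environment:
  5 × C: 2 H each → 10
  2 × C: 1 H each → 2
  Total hydrogens = 12.
Molecular formula: C7H12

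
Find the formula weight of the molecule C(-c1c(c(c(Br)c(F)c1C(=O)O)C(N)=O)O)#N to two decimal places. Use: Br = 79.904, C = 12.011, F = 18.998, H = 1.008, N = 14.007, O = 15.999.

Molecular formula: C9H4BrFN2O4.
M = 1×79.904 + 9×12.011 + 1×18.998 + 4×1.008 + 2×14.007 + 4×15.999 = 303.04 g/mol.

303.04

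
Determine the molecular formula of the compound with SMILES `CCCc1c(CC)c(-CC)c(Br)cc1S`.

C13H19BrS

Heavy atoms from the SMILES: 1 Br, 13 C, 1 S.
Implicit hydrogens by atom environment:
  5 × C (aromatic): no H
  4 × C: 2 H each → 8
  3 × C: 3 H each → 9
  1 × Br: no H
  1 × C (aromatic): 1 H
  1 × S: 1 H
  Total hydrogens = 19.
Molecular formula: C13H19BrS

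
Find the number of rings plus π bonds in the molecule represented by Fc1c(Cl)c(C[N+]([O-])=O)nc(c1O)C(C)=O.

Molecular formula from the SMILES: C8H6ClFN2O4.
DoU = (2C + 2 + N − H − X)/2 = (2·8 + 2 + 2 − 6 − 2)/2 = 12/2 = 6.
(Structurally: 1 ring(s) + 5 π bond(s) = 6.)

6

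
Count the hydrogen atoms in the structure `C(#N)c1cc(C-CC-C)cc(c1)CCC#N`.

Hydrogens are implicit in SMILES; fill each atom to its normal valence:
  5 × C: 2 H each → 10
  3 × C (aromatic): 1 H each → 3
  3 × C (aromatic): no H
  2 × C: no H
  2 × N: no H
  1 × C: 3 H
  Total hydrogens = 16.

16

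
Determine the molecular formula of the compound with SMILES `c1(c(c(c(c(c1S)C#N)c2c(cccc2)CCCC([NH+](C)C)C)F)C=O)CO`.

C22H26FN2O2S+

Heavy atoms from the SMILES: 22 C, 1 F, 2 N, 2 O, 1 S.
Implicit hydrogens by atom environment:
  8 × C (aromatic): no H
  4 × C: 2 H each → 8
  4 × C (aromatic): 1 H each → 4
  3 × C: 3 H each → 9
  2 × C: 1 H each → 2
  1 × C: no H
  1 × F: no H
  1 × N (charge +1): 1 H
  1 × N: no H
  1 × O: 1 H
  1 × O: no H
  1 × S: 1 H
  Total hydrogens = 26.
Net charge +1.
Molecular formula: C22H26FN2O2S+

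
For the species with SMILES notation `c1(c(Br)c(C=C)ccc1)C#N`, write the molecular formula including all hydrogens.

Heavy atoms from the SMILES: 1 Br, 9 C, 1 N.
Implicit hydrogens by atom environment:
  3 × C (aromatic): 1 H each → 3
  3 × C (aromatic): no H
  1 × Br: no H
  1 × C: 2 H
  1 × C: 1 H
  1 × C: no H
  1 × N: no H
  Total hydrogens = 6.
Molecular formula: C9H6BrN

C9H6BrN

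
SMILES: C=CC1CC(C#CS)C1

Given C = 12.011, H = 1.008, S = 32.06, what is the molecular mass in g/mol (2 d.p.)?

138.23

Molecular formula: C8H10S.
M = 8×12.011 + 10×1.008 + 1×32.06 = 138.23 g/mol.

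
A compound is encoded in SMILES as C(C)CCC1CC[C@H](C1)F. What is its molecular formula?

Heavy atoms from the SMILES: 9 C, 1 F.
Implicit hydrogens by atom environment:
  6 × C: 2 H each → 12
  2 × C: 1 H each → 2
  1 × C: 3 H
  1 × F: no H
  Total hydrogens = 17.
Molecular formula: C9H17F

C9H17F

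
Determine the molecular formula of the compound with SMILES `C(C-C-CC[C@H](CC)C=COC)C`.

Heavy atoms from the SMILES: 12 C, 1 O.
Implicit hydrogens by atom environment:
  6 × C: 2 H each → 12
  3 × C: 3 H each → 9
  3 × C: 1 H each → 3
  1 × O: no H
  Total hydrogens = 24.
Molecular formula: C12H24O

C12H24O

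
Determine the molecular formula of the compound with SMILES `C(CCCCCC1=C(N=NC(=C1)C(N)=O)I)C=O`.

C12H16IN3O2

Heavy atoms from the SMILES: 12 C, 1 I, 3 N, 2 O.
Implicit hydrogens by atom environment:
  6 × C: 2 H each → 12
  3 × C (aromatic): no H
  2 × N (aromatic): no H
  2 × O: no H
  1 × C (aromatic): 1 H
  1 × C: 1 H
  1 × C: no H
  1 × I: no H
  1 × N: 2 H
  Total hydrogens = 16.
Molecular formula: C12H16IN3O2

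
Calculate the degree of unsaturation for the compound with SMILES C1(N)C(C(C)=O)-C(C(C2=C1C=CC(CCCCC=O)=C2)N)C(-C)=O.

8

Molecular formula from the SMILES: C19H26N2O3.
DoU = (2C + 2 + N − H − X)/2 = (2·19 + 2 + 2 − 26 − 0)/2 = 16/2 = 8.
(Structurally: 2 ring(s) + 6 π bond(s) = 8.)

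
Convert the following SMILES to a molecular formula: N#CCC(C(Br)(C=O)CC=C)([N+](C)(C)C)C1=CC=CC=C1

C17H22BrN2O+

Heavy atoms from the SMILES: 1 Br, 17 C, 2 N, 1 O.
Implicit hydrogens by atom environment:
  5 × C (aromatic): 1 H each → 5
  3 × C: 3 H each → 9
  3 × C: 2 H each → 6
  3 × C: no H
  2 × C: 1 H each → 2
  1 × Br: no H
  1 × C (aromatic): no H
  1 × N (charge +1): no H
  1 × N: no H
  1 × O: no H
  Total hydrogens = 22.
Net charge +1.
Molecular formula: C17H22BrN2O+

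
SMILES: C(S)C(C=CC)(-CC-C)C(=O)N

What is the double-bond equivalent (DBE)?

2

Molecular formula from the SMILES: C9H17NOS.
DoU = (2C + 2 + N − H − X)/2 = (2·9 + 2 + 1 − 17 − 0)/2 = 4/2 = 2.
(Structurally: 0 ring(s) + 2 π bond(s) = 2.)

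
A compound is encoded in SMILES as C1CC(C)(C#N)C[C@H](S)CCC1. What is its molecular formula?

Heavy atoms from the SMILES: 10 C, 1 N, 1 S.
Implicit hydrogens by atom environment:
  6 × C: 2 H each → 12
  2 × C: no H
  1 × C: 3 H
  1 × C: 1 H
  1 × N: no H
  1 × S: 1 H
  Total hydrogens = 17.
Molecular formula: C10H17NS

C10H17NS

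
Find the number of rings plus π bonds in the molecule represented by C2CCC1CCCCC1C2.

2

Molecular formula from the SMILES: C10H18.
DoU = (2C + 2 + N − H − X)/2 = (2·10 + 2 + 0 − 18 − 0)/2 = 4/2 = 2.
(Structurally: 2 ring(s) + 0 π bond(s) = 2.)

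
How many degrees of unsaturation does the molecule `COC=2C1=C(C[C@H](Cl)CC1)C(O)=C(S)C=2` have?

Molecular formula from the SMILES: C11H13ClO2S.
DoU = (2C + 2 + N − H − X)/2 = (2·11 + 2 + 0 − 13 − 1)/2 = 10/2 = 5.
(Structurally: 2 ring(s) + 3 π bond(s) = 5.)

5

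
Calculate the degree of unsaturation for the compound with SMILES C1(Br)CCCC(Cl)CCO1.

1

Molecular formula from the SMILES: C7H12BrClO.
DoU = (2C + 2 + N − H − X)/2 = (2·7 + 2 + 0 − 12 − 2)/2 = 2/2 = 1.
(Structurally: 1 ring(s) + 0 π bond(s) = 1.)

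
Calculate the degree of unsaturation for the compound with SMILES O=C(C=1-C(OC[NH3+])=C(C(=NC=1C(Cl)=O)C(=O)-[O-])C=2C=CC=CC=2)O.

Molecular formula from the SMILES: C15H11ClN2O6.
DoU = (2C + 2 + N − H − X)/2 = (2·15 + 2 + 2 − 11 − 1)/2 = 22/2 = 11.
(Structurally: 2 ring(s) + 9 π bond(s) = 11.)

11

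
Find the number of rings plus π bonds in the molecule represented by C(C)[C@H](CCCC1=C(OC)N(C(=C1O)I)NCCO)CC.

3

Molecular formula from the SMILES: C15H27IN2O3.
DoU = (2C + 2 + N − H − X)/2 = (2·15 + 2 + 2 − 27 − 1)/2 = 6/2 = 3.
(Structurally: 1 ring(s) + 2 π bond(s) = 3.)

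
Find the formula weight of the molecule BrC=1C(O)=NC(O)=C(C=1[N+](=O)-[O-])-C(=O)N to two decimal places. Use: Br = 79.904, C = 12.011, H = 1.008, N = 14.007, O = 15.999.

278.02

Molecular formula: C6H4BrN3O5.
M = 1×79.904 + 6×12.011 + 4×1.008 + 3×14.007 + 5×15.999 = 278.02 g/mol.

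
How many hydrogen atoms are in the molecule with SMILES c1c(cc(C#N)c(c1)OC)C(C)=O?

Hydrogens are implicit in SMILES; fill each atom to its normal valence:
  3 × C (aromatic): 1 H each → 3
  3 × C (aromatic): no H
  2 × C: 3 H each → 6
  2 × C: no H
  2 × O: no H
  1 × N: no H
  Total hydrogens = 9.

9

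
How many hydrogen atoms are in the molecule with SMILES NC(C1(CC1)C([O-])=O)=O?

Hydrogens are implicit in SMILES; fill each atom to its normal valence:
  3 × C: no H
  2 × C: 2 H each → 4
  2 × O: no H
  1 × N: 2 H
  1 × O (charge -1): no H
  Total hydrogens = 6.

6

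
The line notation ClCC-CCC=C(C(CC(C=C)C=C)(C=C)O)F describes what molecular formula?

C15H22ClFO

Heavy atoms from the SMILES: 15 C, 1 Cl, 1 F, 1 O.
Implicit hydrogens by atom environment:
  8 × C: 2 H each → 16
  5 × C: 1 H each → 5
  2 × C: no H
  1 × Cl: no H
  1 × F: no H
  1 × O: 1 H
  Total hydrogens = 22.
Molecular formula: C15H22ClFO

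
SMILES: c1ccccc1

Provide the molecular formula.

C6H6

Heavy atoms from the SMILES: 6 C.
Implicit hydrogens by atom environment:
  6 × C (aromatic): 1 H each → 6
  Total hydrogens = 6.
Molecular formula: C6H6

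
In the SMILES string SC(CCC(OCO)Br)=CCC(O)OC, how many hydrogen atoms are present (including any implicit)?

17

Hydrogens are implicit in SMILES; fill each atom to its normal valence:
  4 × C: 2 H each → 8
  3 × C: 1 H each → 3
  2 × O: 1 H each → 2
  2 × O: no H
  1 × Br: no H
  1 × C: 3 H
  1 × C: no H
  1 × S: 1 H
  Total hydrogens = 17.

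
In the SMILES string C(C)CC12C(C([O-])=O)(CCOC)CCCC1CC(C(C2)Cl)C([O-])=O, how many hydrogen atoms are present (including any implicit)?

27

Hydrogens are implicit in SMILES; fill each atom to its normal valence:
  9 × C: 2 H each → 18
  4 × C: no H
  3 × C: 1 H each → 3
  3 × O: no H
  2 × C: 3 H each → 6
  2 × O (charge -1): no H
  1 × Cl: no H
  Total hydrogens = 27.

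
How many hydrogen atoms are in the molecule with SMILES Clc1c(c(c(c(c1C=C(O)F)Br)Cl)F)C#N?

Hydrogens are implicit in SMILES; fill each atom to its normal valence:
  6 × C (aromatic): no H
  2 × C: no H
  2 × Cl: no H
  2 × F: no H
  1 × Br: no H
  1 × C: 1 H
  1 × N: no H
  1 × O: 1 H
  Total hydrogens = 2.

2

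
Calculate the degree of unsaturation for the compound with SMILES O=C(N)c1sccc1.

4

Molecular formula from the SMILES: C5H5NOS.
DoU = (2C + 2 + N − H − X)/2 = (2·5 + 2 + 1 − 5 − 0)/2 = 8/2 = 4.
(Structurally: 1 ring(s) + 3 π bond(s) = 4.)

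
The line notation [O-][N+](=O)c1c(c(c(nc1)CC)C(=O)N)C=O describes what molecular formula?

Heavy atoms from the SMILES: 9 C, 3 N, 4 O.
Implicit hydrogens by atom environment:
  4 × C (aromatic): no H
  3 × O: no H
  1 × C: 3 H
  1 × C: 2 H
  1 × C (aromatic): 1 H
  1 × C: 1 H
  1 × C: no H
  1 × N: 2 H
  1 × N (aromatic): no H
  1 × N (charge +1): no H
  1 × O (charge -1): no H
  Total hydrogens = 9.
Molecular formula: C9H9N3O4

C9H9N3O4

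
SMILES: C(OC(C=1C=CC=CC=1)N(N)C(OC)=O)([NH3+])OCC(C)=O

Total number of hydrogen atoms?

Hydrogens are implicit in SMILES; fill each atom to its normal valence:
  5 × C (aromatic): 1 H each → 5
  5 × O: no H
  2 × C: 3 H each → 6
  2 × C: 1 H each → 2
  2 × C: no H
  1 × C: 2 H
  1 × C (aromatic): no H
  1 × N (charge +1): 3 H
  1 × N: 2 H
  1 × N: no H
  Total hydrogens = 20.

20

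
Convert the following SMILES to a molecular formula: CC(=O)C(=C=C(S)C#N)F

C6H4FNOS

Heavy atoms from the SMILES: 6 C, 1 F, 1 N, 1 O, 1 S.
Implicit hydrogens by atom environment:
  5 × C: no H
  1 × C: 3 H
  1 × F: no H
  1 × N: no H
  1 × O: no H
  1 × S: 1 H
  Total hydrogens = 4.
Molecular formula: C6H4FNOS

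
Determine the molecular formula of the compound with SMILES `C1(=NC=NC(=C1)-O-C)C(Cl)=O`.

Heavy atoms from the SMILES: 6 C, 1 Cl, 2 N, 2 O.
Implicit hydrogens by atom environment:
  2 × C (aromatic): 1 H each → 2
  2 × C (aromatic): no H
  2 × N (aromatic): no H
  2 × O: no H
  1 × C: 3 H
  1 × C: no H
  1 × Cl: no H
  Total hydrogens = 5.
Molecular formula: C6H5ClN2O2

C6H5ClN2O2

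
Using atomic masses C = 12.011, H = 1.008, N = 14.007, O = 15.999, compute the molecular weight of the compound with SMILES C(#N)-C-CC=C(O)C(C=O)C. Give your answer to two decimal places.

153.18

Molecular formula: C8H11NO2.
M = 8×12.011 + 11×1.008 + 1×14.007 + 2×15.999 = 153.18 g/mol.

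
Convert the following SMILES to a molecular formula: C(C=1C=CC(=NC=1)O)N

Heavy atoms from the SMILES: 6 C, 2 N, 1 O.
Implicit hydrogens by atom environment:
  3 × C (aromatic): 1 H each → 3
  2 × C (aromatic): no H
  1 × C: 2 H
  1 × N: 2 H
  1 × N (aromatic): no H
  1 × O: 1 H
  Total hydrogens = 8.
Molecular formula: C6H8N2O

C6H8N2O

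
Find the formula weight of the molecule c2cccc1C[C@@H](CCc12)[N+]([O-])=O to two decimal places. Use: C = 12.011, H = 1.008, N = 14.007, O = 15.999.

Molecular formula: C10H11NO2.
M = 10×12.011 + 11×1.008 + 1×14.007 + 2×15.999 = 177.20 g/mol.

177.20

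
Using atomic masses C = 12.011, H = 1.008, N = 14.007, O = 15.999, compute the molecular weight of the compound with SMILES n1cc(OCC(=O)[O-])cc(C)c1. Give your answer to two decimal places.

166.16

Molecular formula: C8H8NO3-.
M = 8×12.011 + 8×1.008 + 1×14.007 + 3×15.999 = 166.16 g/mol.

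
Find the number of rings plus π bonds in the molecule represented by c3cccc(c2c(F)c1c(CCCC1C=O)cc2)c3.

10

Molecular formula from the SMILES: C17H15FO.
DoU = (2C + 2 + N − H − X)/2 = (2·17 + 2 + 0 − 15 − 1)/2 = 20/2 = 10.
(Structurally: 3 ring(s) + 7 π bond(s) = 10.)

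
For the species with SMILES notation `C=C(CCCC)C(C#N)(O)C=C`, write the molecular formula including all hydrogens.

C10H15NO

Heavy atoms from the SMILES: 10 C, 1 N, 1 O.
Implicit hydrogens by atom environment:
  5 × C: 2 H each → 10
  3 × C: no H
  1 × C: 3 H
  1 × C: 1 H
  1 × N: no H
  1 × O: 1 H
  Total hydrogens = 15.
Molecular formula: C10H15NO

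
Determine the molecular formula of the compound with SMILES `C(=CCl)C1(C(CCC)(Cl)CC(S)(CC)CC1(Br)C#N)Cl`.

C14H19BrCl3NS

Heavy atoms from the SMILES: 1 Br, 14 C, 3 Cl, 1 N, 1 S.
Implicit hydrogens by atom environment:
  5 × C: 2 H each → 10
  5 × C: no H
  3 × Cl: no H
  2 × C: 3 H each → 6
  2 × C: 1 H each → 2
  1 × Br: no H
  1 × N: no H
  1 × S: 1 H
  Total hydrogens = 19.
Molecular formula: C14H19BrCl3NS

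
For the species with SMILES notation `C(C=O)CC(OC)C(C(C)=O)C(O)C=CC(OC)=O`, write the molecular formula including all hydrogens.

C13H20O6

Heavy atoms from the SMILES: 13 C, 6 O.
Implicit hydrogens by atom environment:
  6 × C: 1 H each → 6
  5 × O: no H
  3 × C: 3 H each → 9
  2 × C: 2 H each → 4
  2 × C: no H
  1 × O: 1 H
  Total hydrogens = 20.
Molecular formula: C13H20O6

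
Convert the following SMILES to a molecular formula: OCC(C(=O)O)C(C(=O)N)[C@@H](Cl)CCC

Heavy atoms from the SMILES: 9 C, 1 Cl, 1 N, 4 O.
Implicit hydrogens by atom environment:
  3 × C: 2 H each → 6
  3 × C: 1 H each → 3
  2 × C: no H
  2 × O: 1 H each → 2
  2 × O: no H
  1 × C: 3 H
  1 × Cl: no H
  1 × N: 2 H
  Total hydrogens = 16.
Molecular formula: C9H16ClNO4

C9H16ClNO4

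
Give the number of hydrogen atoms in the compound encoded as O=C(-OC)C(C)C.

Hydrogens are implicit in SMILES; fill each atom to its normal valence:
  3 × C: 3 H each → 9
  2 × O: no H
  1 × C: 1 H
  1 × C: no H
  Total hydrogens = 10.

10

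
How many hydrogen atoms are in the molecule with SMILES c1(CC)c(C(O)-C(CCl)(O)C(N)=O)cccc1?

16

Hydrogens are implicit in SMILES; fill each atom to its normal valence:
  4 × C (aromatic): 1 H each → 4
  2 × C: 2 H each → 4
  2 × C: no H
  2 × C (aromatic): no H
  2 × O: 1 H each → 2
  1 × C: 3 H
  1 × C: 1 H
  1 × Cl: no H
  1 × N: 2 H
  1 × O: no H
  Total hydrogens = 16.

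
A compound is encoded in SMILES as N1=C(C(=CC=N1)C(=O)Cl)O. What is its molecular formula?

Heavy atoms from the SMILES: 5 C, 1 Cl, 2 N, 2 O.
Implicit hydrogens by atom environment:
  2 × C (aromatic): 1 H each → 2
  2 × C (aromatic): no H
  2 × N (aromatic): no H
  1 × C: no H
  1 × Cl: no H
  1 × O: 1 H
  1 × O: no H
  Total hydrogens = 3.
Molecular formula: C5H3ClN2O2

C5H3ClN2O2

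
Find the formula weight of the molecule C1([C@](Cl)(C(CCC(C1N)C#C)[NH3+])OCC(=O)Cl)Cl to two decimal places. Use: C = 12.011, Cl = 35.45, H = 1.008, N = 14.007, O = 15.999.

314.61

Molecular formula: C11H16Cl3N2O2+.
M = 11×12.011 + 3×35.45 + 16×1.008 + 2×14.007 + 2×15.999 = 314.61 g/mol.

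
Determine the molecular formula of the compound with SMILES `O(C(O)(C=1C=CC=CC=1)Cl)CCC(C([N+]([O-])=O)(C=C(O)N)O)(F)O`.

Heavy atoms from the SMILES: 13 C, 1 Cl, 1 F, 2 N, 7 O.
Implicit hydrogens by atom environment:
  5 × C (aromatic): 1 H each → 5
  4 × C: no H
  4 × O: 1 H each → 4
  2 × C: 2 H each → 4
  2 × O: no H
  1 × C: 1 H
  1 × C (aromatic): no H
  1 × Cl: no H
  1 × F: no H
  1 × N: 2 H
  1 × N (charge +1): no H
  1 × O (charge -1): no H
  Total hydrogens = 16.
Molecular formula: C13H16ClFN2O7

C13H16ClFN2O7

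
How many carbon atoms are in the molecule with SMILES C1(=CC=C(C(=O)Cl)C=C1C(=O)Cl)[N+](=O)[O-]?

8

The symbol for carbon appears 8 times in the SMILES. (Cl is a single chlorine, not C + l.)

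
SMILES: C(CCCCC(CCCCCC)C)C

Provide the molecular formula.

C14H30

Heavy atoms from the SMILES: 14 C.
Implicit hydrogens by atom environment:
  10 × C: 2 H each → 20
  3 × C: 3 H each → 9
  1 × C: 1 H
  Total hydrogens = 30.
Molecular formula: C14H30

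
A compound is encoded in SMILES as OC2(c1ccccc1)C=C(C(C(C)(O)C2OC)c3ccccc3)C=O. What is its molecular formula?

C21H22O4

Heavy atoms from the SMILES: 21 C, 4 O.
Implicit hydrogens by atom environment:
  10 × C (aromatic): 1 H each → 10
  4 × C: 1 H each → 4
  3 × C: no H
  2 × C: 3 H each → 6
  2 × C (aromatic): no H
  2 × O: 1 H each → 2
  2 × O: no H
  Total hydrogens = 22.
Molecular formula: C21H22O4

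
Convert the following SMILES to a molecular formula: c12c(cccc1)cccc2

Heavy atoms from the SMILES: 10 C.
Implicit hydrogens by atom environment:
  8 × C (aromatic): 1 H each → 8
  2 × C (aromatic): no H
  Total hydrogens = 8.
Molecular formula: C10H8

C10H8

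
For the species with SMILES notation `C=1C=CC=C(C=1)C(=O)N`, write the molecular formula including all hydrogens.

Heavy atoms from the SMILES: 7 C, 1 N, 1 O.
Implicit hydrogens by atom environment:
  5 × C (aromatic): 1 H each → 5
  1 × C (aromatic): no H
  1 × C: no H
  1 × N: 2 H
  1 × O: no H
  Total hydrogens = 7.
Molecular formula: C7H7NO

C7H7NO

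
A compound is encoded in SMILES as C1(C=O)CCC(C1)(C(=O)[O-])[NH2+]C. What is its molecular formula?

Heavy atoms from the SMILES: 8 C, 1 N, 3 O.
Implicit hydrogens by atom environment:
  3 × C: 2 H each → 6
  2 × C: 1 H each → 2
  2 × C: no H
  2 × O: no H
  1 × C: 3 H
  1 × N (charge +1): 2 H
  1 × O (charge -1): no H
  Total hydrogens = 13.
Molecular formula: C8H13NO3

C8H13NO3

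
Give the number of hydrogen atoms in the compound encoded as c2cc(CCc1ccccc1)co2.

12

Hydrogens are implicit in SMILES; fill each atom to its normal valence:
  8 × C (aromatic): 1 H each → 8
  2 × C: 2 H each → 4
  2 × C (aromatic): no H
  1 × O (aromatic): no H
  Total hydrogens = 12.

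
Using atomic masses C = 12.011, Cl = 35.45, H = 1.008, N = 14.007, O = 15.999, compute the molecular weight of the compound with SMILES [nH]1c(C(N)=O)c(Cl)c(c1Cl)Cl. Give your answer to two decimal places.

213.44

Molecular formula: C5H3Cl3N2O.
M = 5×12.011 + 3×35.45 + 3×1.008 + 2×14.007 + 1×15.999 = 213.44 g/mol.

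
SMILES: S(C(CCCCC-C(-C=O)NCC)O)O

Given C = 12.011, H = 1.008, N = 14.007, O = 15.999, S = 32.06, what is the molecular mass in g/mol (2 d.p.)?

235.34

Molecular formula: C10H21NO3S.
M = 10×12.011 + 21×1.008 + 1×14.007 + 3×15.999 + 1×32.06 = 235.34 g/mol.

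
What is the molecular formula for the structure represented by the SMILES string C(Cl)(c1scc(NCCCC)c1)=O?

Heavy atoms from the SMILES: 9 C, 1 Cl, 1 N, 1 O, 1 S.
Implicit hydrogens by atom environment:
  3 × C: 2 H each → 6
  2 × C (aromatic): 1 H each → 2
  2 × C (aromatic): no H
  1 × C: 3 H
  1 × C: no H
  1 × Cl: no H
  1 × N: 1 H
  1 × O: no H
  1 × S (aromatic): no H
  Total hydrogens = 12.
Molecular formula: C9H12ClNOS

C9H12ClNOS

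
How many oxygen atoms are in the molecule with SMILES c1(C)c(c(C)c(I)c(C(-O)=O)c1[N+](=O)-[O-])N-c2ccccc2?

The symbol for oxygen appears 4 times in the SMILES.

4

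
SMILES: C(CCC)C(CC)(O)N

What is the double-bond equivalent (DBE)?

0

Molecular formula from the SMILES: C7H17NO.
DoU = (2C + 2 + N − H − X)/2 = (2·7 + 2 + 1 − 17 − 0)/2 = 0/2 = 0.
(Structurally: 0 ring(s) + 0 π bond(s) = 0.)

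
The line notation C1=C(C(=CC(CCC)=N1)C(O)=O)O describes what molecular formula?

Heavy atoms from the SMILES: 9 C, 1 N, 3 O.
Implicit hydrogens by atom environment:
  3 × C (aromatic): no H
  2 × C: 2 H each → 4
  2 × C (aromatic): 1 H each → 2
  2 × O: 1 H each → 2
  1 × C: 3 H
  1 × C: no H
  1 × N (aromatic): no H
  1 × O: no H
  Total hydrogens = 11.
Molecular formula: C9H11NO3

C9H11NO3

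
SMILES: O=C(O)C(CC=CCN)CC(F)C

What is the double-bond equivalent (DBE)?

Molecular formula from the SMILES: C9H16FNO2.
DoU = (2C + 2 + N − H − X)/2 = (2·9 + 2 + 1 − 16 − 1)/2 = 4/2 = 2.
(Structurally: 0 ring(s) + 2 π bond(s) = 2.)

2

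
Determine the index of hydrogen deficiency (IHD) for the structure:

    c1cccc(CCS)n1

Molecular formula from the SMILES: C7H9NS.
DoU = (2C + 2 + N − H − X)/2 = (2·7 + 2 + 1 − 9 − 0)/2 = 8/2 = 4.
(Structurally: 1 ring(s) + 3 π bond(s) = 4.)

4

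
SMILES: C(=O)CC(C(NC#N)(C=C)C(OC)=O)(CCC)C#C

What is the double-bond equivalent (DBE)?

Molecular formula from the SMILES: C14H18N2O3.
DoU = (2C + 2 + N − H − X)/2 = (2·14 + 2 + 2 − 18 − 0)/2 = 14/2 = 7.
(Structurally: 0 ring(s) + 7 π bond(s) = 7.)

7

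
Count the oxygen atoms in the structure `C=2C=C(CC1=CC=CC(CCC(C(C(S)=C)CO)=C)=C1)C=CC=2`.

1

The symbol for oxygen appears 1 time in the SMILES.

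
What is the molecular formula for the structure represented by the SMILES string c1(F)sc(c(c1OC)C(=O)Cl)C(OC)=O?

C8H6ClFO4S

Heavy atoms from the SMILES: 8 C, 1 Cl, 1 F, 4 O, 1 S.
Implicit hydrogens by atom environment:
  4 × C (aromatic): no H
  4 × O: no H
  2 × C: 3 H each → 6
  2 × C: no H
  1 × Cl: no H
  1 × F: no H
  1 × S (aromatic): no H
  Total hydrogens = 6.
Molecular formula: C8H6ClFO4S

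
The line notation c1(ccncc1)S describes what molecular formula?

Heavy atoms from the SMILES: 5 C, 1 N, 1 S.
Implicit hydrogens by atom environment:
  4 × C (aromatic): 1 H each → 4
  1 × C (aromatic): no H
  1 × N (aromatic): no H
  1 × S: 1 H
  Total hydrogens = 5.
Molecular formula: C5H5NS

C5H5NS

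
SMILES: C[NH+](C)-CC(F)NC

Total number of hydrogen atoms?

Hydrogens are implicit in SMILES; fill each atom to its normal valence:
  3 × C: 3 H each → 9
  1 × C: 2 H
  1 × C: 1 H
  1 × F: no H
  1 × N: 1 H
  1 × N (charge +1): 1 H
  Total hydrogens = 14.

14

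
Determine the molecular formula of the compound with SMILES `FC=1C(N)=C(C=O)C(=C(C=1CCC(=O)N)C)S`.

C11H13FN2O2S

Heavy atoms from the SMILES: 11 C, 1 F, 2 N, 2 O, 1 S.
Implicit hydrogens by atom environment:
  6 × C (aromatic): no H
  2 × C: 2 H each → 4
  2 × N: 2 H each → 4
  2 × O: no H
  1 × C: 3 H
  1 × C: 1 H
  1 × C: no H
  1 × F: no H
  1 × S: 1 H
  Total hydrogens = 13.
Molecular formula: C11H13FN2O2S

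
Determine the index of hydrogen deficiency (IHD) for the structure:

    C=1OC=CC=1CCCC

3

Molecular formula from the SMILES: C8H12O.
DoU = (2C + 2 + N − H − X)/2 = (2·8 + 2 + 0 − 12 − 0)/2 = 6/2 = 3.
(Structurally: 1 ring(s) + 2 π bond(s) = 3.)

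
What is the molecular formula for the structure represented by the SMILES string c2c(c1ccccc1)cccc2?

Heavy atoms from the SMILES: 12 C.
Implicit hydrogens by atom environment:
  10 × C (aromatic): 1 H each → 10
  2 × C (aromatic): no H
  Total hydrogens = 10.
Molecular formula: C12H10

C12H10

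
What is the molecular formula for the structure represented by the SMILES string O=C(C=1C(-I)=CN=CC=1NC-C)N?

Heavy atoms from the SMILES: 8 C, 1 I, 3 N, 1 O.
Implicit hydrogens by atom environment:
  3 × C (aromatic): no H
  2 × C (aromatic): 1 H each → 2
  1 × C: 3 H
  1 × C: 2 H
  1 × C: no H
  1 × I: no H
  1 × N: 2 H
  1 × N: 1 H
  1 × N (aromatic): no H
  1 × O: no H
  Total hydrogens = 10.
Molecular formula: C8H10IN3O

C8H10IN3O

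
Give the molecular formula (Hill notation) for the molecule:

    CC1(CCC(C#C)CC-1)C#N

Heavy atoms from the SMILES: 10 C, 1 N.
Implicit hydrogens by atom environment:
  4 × C: 2 H each → 8
  3 × C: no H
  2 × C: 1 H each → 2
  1 × C: 3 H
  1 × N: no H
  Total hydrogens = 13.
Molecular formula: C10H13N

C10H13N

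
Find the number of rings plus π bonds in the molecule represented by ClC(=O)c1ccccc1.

Molecular formula from the SMILES: C7H5ClO.
DoU = (2C + 2 + N − H − X)/2 = (2·7 + 2 + 0 − 5 − 1)/2 = 10/2 = 5.
(Structurally: 1 ring(s) + 4 π bond(s) = 5.)

5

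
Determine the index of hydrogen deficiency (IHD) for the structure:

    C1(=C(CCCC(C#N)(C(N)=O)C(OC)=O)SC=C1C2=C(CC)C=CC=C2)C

11

Molecular formula from the SMILES: C21H24N2O3S.
DoU = (2C + 2 + N − H − X)/2 = (2·21 + 2 + 2 − 24 − 0)/2 = 22/2 = 11.
(Structurally: 2 ring(s) + 9 π bond(s) = 11.)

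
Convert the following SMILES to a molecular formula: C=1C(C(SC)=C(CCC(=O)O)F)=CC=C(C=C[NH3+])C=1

Heavy atoms from the SMILES: 14 C, 1 F, 1 N, 2 O, 1 S.
Implicit hydrogens by atom environment:
  4 × C (aromatic): 1 H each → 4
  3 × C: no H
  2 × C: 2 H each → 4
  2 × C: 1 H each → 2
  2 × C (aromatic): no H
  1 × C: 3 H
  1 × F: no H
  1 × N (charge +1): 3 H
  1 × O: 1 H
  1 × O: no H
  1 × S: no H
  Total hydrogens = 17.
Net charge +1.
Molecular formula: C14H17FNO2S+

C14H17FNO2S+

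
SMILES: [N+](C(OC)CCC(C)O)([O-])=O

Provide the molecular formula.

C6H13NO4

Heavy atoms from the SMILES: 6 C, 1 N, 4 O.
Implicit hydrogens by atom environment:
  2 × C: 3 H each → 6
  2 × C: 2 H each → 4
  2 × C: 1 H each → 2
  2 × O: no H
  1 × N (charge +1): no H
  1 × O: 1 H
  1 × O (charge -1): no H
  Total hydrogens = 13.
Molecular formula: C6H13NO4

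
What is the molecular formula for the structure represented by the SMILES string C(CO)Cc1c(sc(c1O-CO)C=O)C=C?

C11H14O4S

Heavy atoms from the SMILES: 11 C, 4 O, 1 S.
Implicit hydrogens by atom environment:
  5 × C: 2 H each → 10
  4 × C (aromatic): no H
  2 × C: 1 H each → 2
  2 × O: 1 H each → 2
  2 × O: no H
  1 × S (aromatic): no H
  Total hydrogens = 14.
Molecular formula: C11H14O4S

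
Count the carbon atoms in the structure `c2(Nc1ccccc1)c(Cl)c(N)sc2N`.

10

The symbol for carbon appears 10 times in the SMILES. Lowercase c denotes aromatic carbon and counts toward C.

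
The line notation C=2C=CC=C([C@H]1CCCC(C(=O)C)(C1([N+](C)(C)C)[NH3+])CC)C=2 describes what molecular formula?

Heavy atoms from the SMILES: 19 C, 2 N, 1 O.
Implicit hydrogens by atom environment:
  5 × C: 3 H each → 15
  5 × C (aromatic): 1 H each → 5
  4 × C: 2 H each → 8
  3 × C: no H
  1 × C: 1 H
  1 × C (aromatic): no H
  1 × N (charge +1): 3 H
  1 × N (charge +1): no H
  1 × O: no H
  Total hydrogens = 32.
Net charge +2.
Molecular formula: [C19H32N2O]2+

[C19H32N2O]2+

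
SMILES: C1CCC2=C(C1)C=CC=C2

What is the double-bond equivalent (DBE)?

Molecular formula from the SMILES: C10H12.
DoU = (2C + 2 + N − H − X)/2 = (2·10 + 2 + 0 − 12 − 0)/2 = 10/2 = 5.
(Structurally: 2 ring(s) + 3 π bond(s) = 5.)

5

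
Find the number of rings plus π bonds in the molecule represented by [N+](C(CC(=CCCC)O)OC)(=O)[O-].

2

Molecular formula from the SMILES: C8H15NO4.
DoU = (2C + 2 + N − H − X)/2 = (2·8 + 2 + 1 − 15 − 0)/2 = 4/2 = 2.
(Structurally: 0 ring(s) + 2 π bond(s) = 2.)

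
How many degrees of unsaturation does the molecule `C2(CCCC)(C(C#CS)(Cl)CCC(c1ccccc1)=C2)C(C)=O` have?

9

Molecular formula from the SMILES: C20H23ClOS.
DoU = (2C + 2 + N − H − X)/2 = (2·20 + 2 + 0 − 23 − 1)/2 = 18/2 = 9.
(Structurally: 2 ring(s) + 7 π bond(s) = 9.)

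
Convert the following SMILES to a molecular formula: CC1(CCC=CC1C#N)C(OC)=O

C10H13NO2

Heavy atoms from the SMILES: 10 C, 1 N, 2 O.
Implicit hydrogens by atom environment:
  3 × C: 1 H each → 3
  3 × C: no H
  2 × C: 3 H each → 6
  2 × C: 2 H each → 4
  2 × O: no H
  1 × N: no H
  Total hydrogens = 13.
Molecular formula: C10H13NO2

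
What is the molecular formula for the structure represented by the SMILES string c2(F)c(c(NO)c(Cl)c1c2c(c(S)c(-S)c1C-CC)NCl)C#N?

Heavy atoms from the SMILES: 14 C, 2 Cl, 1 F, 3 N, 1 O, 2 S.
Implicit hydrogens by atom environment:
  10 × C (aromatic): no H
  2 × C: 2 H each → 4
  2 × Cl: no H
  2 × N: 1 H each → 2
  2 × S: 1 H each → 2
  1 × C: 3 H
  1 × C: no H
  1 × F: no H
  1 × N: no H
  1 × O: 1 H
  Total hydrogens = 12.
Molecular formula: C14H12Cl2FN3OS2

C14H12Cl2FN3OS2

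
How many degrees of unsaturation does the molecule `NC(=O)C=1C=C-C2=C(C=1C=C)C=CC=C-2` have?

Molecular formula from the SMILES: C13H11NO.
DoU = (2C + 2 + N − H − X)/2 = (2·13 + 2 + 1 − 11 − 0)/2 = 18/2 = 9.
(Structurally: 2 ring(s) + 7 π bond(s) = 9.)

9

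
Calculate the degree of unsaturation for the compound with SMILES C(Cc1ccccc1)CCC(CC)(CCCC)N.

Molecular formula from the SMILES: C17H29N.
DoU = (2C + 2 + N − H − X)/2 = (2·17 + 2 + 1 − 29 − 0)/2 = 8/2 = 4.
(Structurally: 1 ring(s) + 3 π bond(s) = 4.)

4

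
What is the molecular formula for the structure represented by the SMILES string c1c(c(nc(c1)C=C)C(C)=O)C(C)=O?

Heavy atoms from the SMILES: 11 C, 1 N, 2 O.
Implicit hydrogens by atom environment:
  3 × C (aromatic): no H
  2 × C: 3 H each → 6
  2 × C (aromatic): 1 H each → 2
  2 × C: no H
  2 × O: no H
  1 × C: 2 H
  1 × C: 1 H
  1 × N (aromatic): no H
  Total hydrogens = 11.
Molecular formula: C11H11NO2

C11H11NO2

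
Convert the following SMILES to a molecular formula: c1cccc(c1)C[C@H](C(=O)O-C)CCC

C13H18O2

Heavy atoms from the SMILES: 13 C, 2 O.
Implicit hydrogens by atom environment:
  5 × C (aromatic): 1 H each → 5
  3 × C: 2 H each → 6
  2 × C: 3 H each → 6
  2 × O: no H
  1 × C: 1 H
  1 × C (aromatic): no H
  1 × C: no H
  Total hydrogens = 18.
Molecular formula: C13H18O2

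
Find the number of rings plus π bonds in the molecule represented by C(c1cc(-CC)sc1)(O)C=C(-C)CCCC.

Molecular formula from the SMILES: C14H22OS.
DoU = (2C + 2 + N − H − X)/2 = (2·14 + 2 + 0 − 22 − 0)/2 = 8/2 = 4.
(Structurally: 1 ring(s) + 3 π bond(s) = 4.)

4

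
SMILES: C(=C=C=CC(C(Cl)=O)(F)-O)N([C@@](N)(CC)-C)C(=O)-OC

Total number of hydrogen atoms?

16

Hydrogens are implicit in SMILES; fill each atom to its normal valence:
  6 × C: no H
  3 × C: 3 H each → 9
  3 × O: no H
  2 × C: 1 H each → 2
  1 × C: 2 H
  1 × Cl: no H
  1 × F: no H
  1 × N: 2 H
  1 × N: no H
  1 × O: 1 H
  Total hydrogens = 16.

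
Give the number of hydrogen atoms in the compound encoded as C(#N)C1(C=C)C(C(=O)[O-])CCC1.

Hydrogens are implicit in SMILES; fill each atom to its normal valence:
  4 × C: 2 H each → 8
  3 × C: no H
  2 × C: 1 H each → 2
  1 × N: no H
  1 × O: no H
  1 × O (charge -1): no H
  Total hydrogens = 10.

10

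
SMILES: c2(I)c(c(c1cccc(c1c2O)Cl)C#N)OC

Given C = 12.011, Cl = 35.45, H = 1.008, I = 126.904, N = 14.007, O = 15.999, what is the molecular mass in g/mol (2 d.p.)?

359.55

Molecular formula: C12H7ClINO2.
M = 12×12.011 + 1×35.45 + 7×1.008 + 1×126.904 + 1×14.007 + 2×15.999 = 359.55 g/mol.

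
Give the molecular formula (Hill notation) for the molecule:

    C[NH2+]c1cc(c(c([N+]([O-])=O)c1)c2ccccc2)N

Heavy atoms from the SMILES: 13 C, 3 N, 2 O.
Implicit hydrogens by atom environment:
  7 × C (aromatic): 1 H each → 7
  5 × C (aromatic): no H
  1 × C: 3 H
  1 × N: 2 H
  1 × N (charge +1): 2 H
  1 × N (charge +1): no H
  1 × O: no H
  1 × O (charge -1): no H
  Total hydrogens = 14.
Net charge +1.
Molecular formula: C13H14N3O2+

C13H14N3O2+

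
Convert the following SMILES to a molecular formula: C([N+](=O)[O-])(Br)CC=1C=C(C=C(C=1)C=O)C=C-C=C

C13H12BrNO3

Heavy atoms from the SMILES: 1 Br, 13 C, 1 N, 3 O.
Implicit hydrogens by atom environment:
  5 × C: 1 H each → 5
  3 × C (aromatic): 1 H each → 3
  3 × C (aromatic): no H
  2 × C: 2 H each → 4
  2 × O: no H
  1 × Br: no H
  1 × N (charge +1): no H
  1 × O (charge -1): no H
  Total hydrogens = 12.
Molecular formula: C13H12BrNO3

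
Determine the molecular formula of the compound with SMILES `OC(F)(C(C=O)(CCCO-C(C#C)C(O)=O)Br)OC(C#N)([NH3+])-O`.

Heavy atoms from the SMILES: 1 Br, 12 C, 1 F, 2 N, 7 O.
Implicit hydrogens by atom environment:
  6 × C: no H
  4 × O: no H
  3 × C: 2 H each → 6
  3 × C: 1 H each → 3
  3 × O: 1 H each → 3
  1 × Br: no H
  1 × F: no H
  1 × N (charge +1): 3 H
  1 × N: no H
  Total hydrogens = 15.
Net charge +1.
Molecular formula: C12H15BrFN2O7+

C12H15BrFN2O7+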